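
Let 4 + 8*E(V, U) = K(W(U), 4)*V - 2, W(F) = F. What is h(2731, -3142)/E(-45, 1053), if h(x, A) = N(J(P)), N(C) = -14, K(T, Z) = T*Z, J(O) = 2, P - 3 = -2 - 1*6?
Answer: 8/13539 ≈ 0.00059089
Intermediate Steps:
P = -5 (P = 3 + (-2 - 1*6) = 3 + (-2 - 6) = 3 - 8 = -5)
h(x, A) = -14
E(V, U) = -¾ + U*V/2 (E(V, U) = -½ + ((U*4)*V - 2)/8 = -½ + ((4*U)*V - 2)/8 = -½ + (4*U*V - 2)/8 = -½ + (-2 + 4*U*V)/8 = -½ + (-¼ + U*V/2) = -¾ + U*V/2)
h(2731, -3142)/E(-45, 1053) = -14/(-¾ + (½)*1053*(-45)) = -14/(-¾ - 47385/2) = -14/(-94773/4) = -14*(-4/94773) = 8/13539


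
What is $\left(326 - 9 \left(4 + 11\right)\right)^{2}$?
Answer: $36481$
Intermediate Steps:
$\left(326 - 9 \left(4 + 11\right)\right)^{2} = \left(326 - 135\right)^{2} = 191^{2} = 36481$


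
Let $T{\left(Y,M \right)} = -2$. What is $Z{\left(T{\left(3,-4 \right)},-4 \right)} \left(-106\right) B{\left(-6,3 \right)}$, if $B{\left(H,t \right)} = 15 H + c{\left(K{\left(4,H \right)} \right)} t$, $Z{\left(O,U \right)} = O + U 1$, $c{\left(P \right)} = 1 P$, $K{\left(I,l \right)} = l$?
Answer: $-68688$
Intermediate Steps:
$c{\left(P \right)} = P$
$Z{\left(O,U \right)} = O + U$
$B{\left(H,t \right)} = 15 H + H t$
$Z{\left(T{\left(3,-4 \right)},-4 \right)} \left(-106\right) B{\left(-6,3 \right)} = \left(-2 - 4\right) \left(-106\right) \left(- 6 \left(15 + 3\right)\right) = \left(-6\right) \left(-106\right) \left(\left(-6\right) 18\right) = 636 \left(-108\right) = -68688$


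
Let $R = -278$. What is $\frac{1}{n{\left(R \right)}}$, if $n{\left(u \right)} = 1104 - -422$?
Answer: $\frac{1}{1526} \approx 0.00065531$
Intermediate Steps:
$n{\left(u \right)} = 1526$ ($n{\left(u \right)} = 1104 + 422 = 1526$)
$\frac{1}{n{\left(R \right)}} = \frac{1}{1526}$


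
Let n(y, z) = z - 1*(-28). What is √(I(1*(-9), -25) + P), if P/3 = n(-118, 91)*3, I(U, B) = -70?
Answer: √1001 ≈ 31.639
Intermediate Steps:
n(y, z) = 28 + z (n(y, z) = z + 28 = 28 + z)
P = 1071 (P = 3*((28 + 91)*3) = 3*(119*3) = 3*357 = 1071)
√(I(1*(-9), -25) + P) = √(-70 + 1071) = √1001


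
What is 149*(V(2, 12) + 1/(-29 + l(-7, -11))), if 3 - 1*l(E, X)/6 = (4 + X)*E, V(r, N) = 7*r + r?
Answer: 726971/305 ≈ 2383.5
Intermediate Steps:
V(r, N) = 8*r
l(E, X) = 18 - 6*E*(4 + X) (l(E, X) = 18 - 6*(4 + X)*E = 18 - 6*E*(4 + X))
149*(V(2, 12) + 1/(-29 + l(-7, -11))) = 149*(8*2 + 1/(-29 + (18 - 24*(-7) - 6*(-7)*(-11)))) = 149*(16 + 1/(-29 + (18 + 168 - 462))) = 149*(16 + 1/(-29 - 276)) = 149*(16 + 1/(-305)) = 149*(16 - 1/305) = 149*(4879/305) = 726971/305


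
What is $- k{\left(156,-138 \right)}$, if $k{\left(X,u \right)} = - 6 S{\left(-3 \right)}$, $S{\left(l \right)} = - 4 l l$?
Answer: $-216$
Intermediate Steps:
$S{\left(l \right)} = - 4 l^{2}$
$k{\left(X,u \right)} = 216$ ($k{\left(X,u \right)} = - 6 \left(- 4 \left(-3\right)^{2}\right) = - 6 \left(\left(-4\right) 9\right) = \left(-6\right) \left(-36\right) = 216$)
$- k{\left(156,-138 \right)} = \left(-1\right) 216 = -216$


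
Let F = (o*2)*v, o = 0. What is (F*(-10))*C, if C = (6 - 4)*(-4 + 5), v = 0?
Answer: 0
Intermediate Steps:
F = 0 (F = (0*2)*0 = 0*0 = 0)
C = 2 (C = 2*1 = 2)
(F*(-10))*C = (0*(-10))*2 = 0*2 = 0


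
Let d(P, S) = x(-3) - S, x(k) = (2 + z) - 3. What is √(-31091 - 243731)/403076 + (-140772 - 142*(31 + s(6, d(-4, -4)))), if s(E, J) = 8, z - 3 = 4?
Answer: -146310 + I*√274822/403076 ≈ -1.4631e+5 + 0.0013006*I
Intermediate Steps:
z = 7 (z = 3 + 4 = 7)
x(k) = 6 (x(k) = (2 + 7) - 3 = 9 - 3 = 6)
d(P, S) = 6 - S
√(-31091 - 243731)/403076 + (-140772 - 142*(31 + s(6, d(-4, -4)))) = √(-31091 - 243731)/403076 + (-140772 - 142*(31 + 8)) = √(-274822)*(1/403076) + (-140772 - 142*39) = (I*√274822)*(1/403076) + (-140772 - 5538) = I*√274822/403076 - 146310 = -146310 + I*√274822/403076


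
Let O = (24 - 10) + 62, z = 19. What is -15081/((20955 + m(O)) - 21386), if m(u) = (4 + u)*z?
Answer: -457/33 ≈ -13.848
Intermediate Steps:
O = 76 (O = 14 + 62 = 76)
m(u) = 76 + 19*u (m(u) = (4 + u)*19 = 76 + 19*u)
-15081/((20955 + m(O)) - 21386) = -15081/((20955 + (76 + 19*76)) - 21386) = -15081/((20955 + (76 + 1444)) - 21386) = -15081/((20955 + 1520) - 21386) = -15081/(22475 - 21386) = -15081/1089 = -15081*1/1089 = -457/33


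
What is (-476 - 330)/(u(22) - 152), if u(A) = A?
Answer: 31/5 ≈ 6.2000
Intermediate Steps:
(-476 - 330)/(u(22) - 152) = (-476 - 330)/(22 - 152) = -806/(-130) = -806*(-1/130) = 31/5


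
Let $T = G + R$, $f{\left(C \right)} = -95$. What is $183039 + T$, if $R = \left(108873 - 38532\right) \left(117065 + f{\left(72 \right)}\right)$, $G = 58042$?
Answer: $8228027851$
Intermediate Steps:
$R = 8227786770$ ($R = \left(108873 - 38532\right) \left(117065 - 95\right) = 70341 \cdot 116970 = 8227786770$)
$T = 8227844812$ ($T = 58042 + 8227786770 = 8227844812$)
$183039 + T = 183039 + 8227844812 = 8228027851$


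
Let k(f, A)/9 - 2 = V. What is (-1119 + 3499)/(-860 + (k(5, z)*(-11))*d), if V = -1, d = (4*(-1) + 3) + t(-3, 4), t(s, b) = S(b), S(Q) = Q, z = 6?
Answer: -2380/1157 ≈ -2.0570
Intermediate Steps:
t(s, b) = b
d = 3 (d = (4*(-1) + 3) + 4 = (-4 + 3) + 4 = -1 + 4 = 3)
k(f, A) = 9 (k(f, A) = 18 + 9*(-1) = 18 - 9 = 9)
(-1119 + 3499)/(-860 + (k(5, z)*(-11))*d) = (-1119 + 3499)/(-860 + (9*(-11))*3) = 2380/(-860 - 99*3) = 2380/(-860 - 297) = 2380/(-1157) = 2380*(-1/1157) = -2380/1157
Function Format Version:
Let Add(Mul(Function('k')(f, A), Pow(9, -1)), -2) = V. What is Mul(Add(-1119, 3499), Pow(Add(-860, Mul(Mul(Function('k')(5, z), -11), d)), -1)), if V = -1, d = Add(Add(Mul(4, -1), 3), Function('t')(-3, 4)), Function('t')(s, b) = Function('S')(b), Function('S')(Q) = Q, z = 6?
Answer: Rational(-2380, 1157) ≈ -2.0570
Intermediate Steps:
Function('t')(s, b) = b
d = 3 (d = Add(Add(Mul(4, -1), 3), 4) = Add(Add(-4, 3), 4) = Add(-1, 4) = 3)
Function('k')(f, A) = 9 (Function('k')(f, A) = Add(18, Mul(9, -1)) = Add(18, -9) = 9)
Mul(Add(-1119, 3499), Pow(Add(-860, Mul(Mul(Function('k')(5, z), -11), d)), -1)) = Mul(Add(-1119, 3499), Pow(Add(-860, Mul(Mul(9, -11), 3)), -1)) = Mul(2380, Pow(Add(-860, Mul(-99, 3)), -1)) = Mul(2380, Pow(Add(-860, -297), -1)) = Mul(2380, Pow(-1157, -1)) = Mul(2380, Rational(-1, 1157)) = Rational(-2380, 1157)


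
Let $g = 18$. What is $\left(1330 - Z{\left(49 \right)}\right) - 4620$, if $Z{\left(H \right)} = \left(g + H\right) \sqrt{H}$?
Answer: $-3759$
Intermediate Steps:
$Z{\left(H \right)} = \sqrt{H} \left(18 + H\right)$ ($Z{\left(H \right)} = \left(18 + H\right) \sqrt{H} = \sqrt{H} \left(18 + H\right)$)
$\left(1330 - Z{\left(49 \right)}\right) - 4620 = \left(1330 - \sqrt{49} \left(18 + 49\right)\right) - 4620 = \left(1330 - 7 \cdot 67\right) - 4620 = \left(1330 - 469\right) - 4620 = 861 - 4620 = -3759$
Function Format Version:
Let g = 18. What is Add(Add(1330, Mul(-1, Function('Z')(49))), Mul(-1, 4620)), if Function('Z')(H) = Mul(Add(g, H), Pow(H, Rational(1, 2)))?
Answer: -3759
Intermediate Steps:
Function('Z')(H) = Mul(Pow(H, Rational(1, 2)), Add(18, H)) (Function('Z')(H) = Mul(Add(18, H), Pow(H, Rational(1, 2))) = Mul(Pow(H, Rational(1, 2)), Add(18, H)))
Add(Add(1330, Mul(-1, Function('Z')(49))), Mul(-1, 4620)) = Add(Add(1330, Mul(-1, Mul(Pow(49, Rational(1, 2)), Add(18, 49)))), Mul(-1, 4620)) = Add(Add(1330, Mul(-1, Mul(7, 67))), -4620) = Add(Add(1330, Mul(-1, 469)), -4620) = Add(Add(1330, -469), -4620) = Add(861, -4620) = -3759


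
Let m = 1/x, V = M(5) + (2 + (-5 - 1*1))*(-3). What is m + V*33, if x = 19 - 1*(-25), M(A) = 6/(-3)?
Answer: 14521/44 ≈ 330.02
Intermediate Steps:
M(A) = -2 (M(A) = 6*(-1/3) = -2)
V = 10 (V = -2 + (2 + (-5 - 1*1))*(-3) = -2 + (2 + (-5 - 1))*(-3) = -2 + (2 - 6)*(-3) = -2 - 4*(-3) = -2 + 12 = 10)
x = 44 (x = 19 + 25 = 44)
m = 1/44 ≈ 0.022727
m + V*33 = 1/44 + 10*33 = 1/44 + 330 = 14521/44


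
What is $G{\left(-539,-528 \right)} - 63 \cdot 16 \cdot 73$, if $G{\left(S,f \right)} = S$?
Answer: $-74123$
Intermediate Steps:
$G{\left(-539,-528 \right)} - 63 \cdot 16 \cdot 73 = -539 - 63 \cdot 16 \cdot 73 = -539 - 1008 \cdot 73 = -539 - 73584 = -74123$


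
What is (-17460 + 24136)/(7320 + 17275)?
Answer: 6676/24595 ≈ 0.27144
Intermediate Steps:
(-17460 + 24136)/(7320 + 17275) = 6676/24595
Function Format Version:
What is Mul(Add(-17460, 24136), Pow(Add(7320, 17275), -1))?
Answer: Rational(6676, 24595) ≈ 0.27144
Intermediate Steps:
Mul(Add(-17460, 24136), Pow(Add(7320, 17275), -1)) = Mul(6676, Pow(24595, -1)) = Mul(6676, Rational(1, 24595)) = Rational(6676, 24595)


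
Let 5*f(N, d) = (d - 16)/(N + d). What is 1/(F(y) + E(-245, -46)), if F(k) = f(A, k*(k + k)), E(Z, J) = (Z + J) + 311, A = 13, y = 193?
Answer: 372555/7525582 ≈ 0.049505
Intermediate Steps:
E(Z, J) = 311 + J + Z (E(Z, J) = (J + Z) + 311 = 311 + J + Z)
f(N, d) = (-16 + d)/(5*(N + d)) (f(N, d) = ((d - 16)/(N + d))/5 = ((-16 + d)/(N + d))/5 = (-16 + d)/(5*(N + d)))
F(k) = (-16 + 2*k²)/(5*(13 + 2*k²)) (F(k) = (-16 + k*(k + k))/(5*(13 + k*(k + k))) = (-16 + k*(2*k))/(5*(13 + k*(2*k))) = (-16 + 2*k²)/(5*(13 + 2*k²)))
1/(F(y) + E(-245, -46)) = 1/(2*(-8 + 193²)/(5*(13 + 2*193²)) + (311 - 46 - 245)) = 1/(2*(-8 + 37249)/(5*(13 + 2*37249)) + 20) = 1/((⅖)*37241/(13 + 74498) + 20) = 1/((⅖)*37241/74511 + 20) = 1/((⅖)*(1/74511)*37241 + 20) = 1/(74482/372555 + 20) = 1/(7525582/372555) = 372555/7525582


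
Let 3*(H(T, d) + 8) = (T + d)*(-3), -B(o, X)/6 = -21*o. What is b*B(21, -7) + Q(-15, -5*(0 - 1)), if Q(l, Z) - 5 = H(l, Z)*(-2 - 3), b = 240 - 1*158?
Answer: 216967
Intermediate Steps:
B(o, X) = 126*o (B(o, X) = -(-126)*o = 126*o)
b = 82 (b = 240 - 158 = 82)
H(T, d) = -8 - T - d (H(T, d) = -8 + ((T + d)*(-3))/3 = -8 + (-3*T - 3*d)/3 = -8 + (-T - d) = -8 - T - d)
Q(l, Z) = 45 + 5*Z + 5*l (Q(l, Z) = 5 + (-8 - l - Z)*(-2 - 3) = 5 + (-8 - Z - l)*(-5) = 5 + (40 + 5*Z + 5*l) = 45 + 5*Z + 5*l)
b*B(21, -7) + Q(-15, -5*(0 - 1)) = 82*(126*21) + (45 + 5*(-5*(0 - 1)) + 5*(-15)) = 82*2646 + (45 + 5*(-5*(-1)) - 75) = 216972 + (45 + 5*5 - 75) = 216972 + (45 + 25 - 75) = 216972 - 5 = 216967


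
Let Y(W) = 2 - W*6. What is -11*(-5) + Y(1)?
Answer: 51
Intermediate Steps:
Y(W) = 2 - 6*W
-11*(-5) + Y(1) = -11*(-5) + (2 - 6*1) = 55 + (2 - 6) = 55 - 4 = 51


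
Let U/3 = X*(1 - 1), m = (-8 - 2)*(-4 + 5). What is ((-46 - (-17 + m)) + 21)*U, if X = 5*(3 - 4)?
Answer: 0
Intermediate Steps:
m = -10 (m = -10*1 = -10)
X = -5 (X = 5*(-1) = -5)
U = 0 (U = 3*(-5*(1 - 1)) = 3*(-5*0) = 3*0 = 0)
((-46 - (-17 + m)) + 21)*U = ((-46 - (-17 - 10)) + 21)*0 = ((-46 - 1*(-27)) + 21)*0 = ((-46 + 27) + 21)*0 = (-19 + 21)*0 = 2*0 = 0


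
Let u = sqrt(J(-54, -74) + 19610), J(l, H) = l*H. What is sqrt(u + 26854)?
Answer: sqrt(26854 + sqrt(23606)) ≈ 164.34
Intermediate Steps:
J(l, H) = H*l
u = sqrt(23606) (u = sqrt(-74*(-54) + 19610) = sqrt(3996 + 19610) = sqrt(23606) ≈ 153.64)
sqrt(u + 26854) = sqrt(sqrt(23606) + 26854) = sqrt(26854 + sqrt(23606))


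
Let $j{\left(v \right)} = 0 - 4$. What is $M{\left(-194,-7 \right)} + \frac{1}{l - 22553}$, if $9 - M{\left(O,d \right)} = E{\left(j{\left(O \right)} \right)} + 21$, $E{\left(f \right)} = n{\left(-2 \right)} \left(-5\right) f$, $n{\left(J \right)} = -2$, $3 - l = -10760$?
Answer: $\frac{330119}{11790} \approx 28.0$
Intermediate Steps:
$l = 10763$ ($l = 3 - -10760 = 3 + 10760 = 10763$)
$j{\left(v \right)} = -4$
$E{\left(f \right)} = 10 f$ ($E{\left(f \right)} = \left(-2\right) \left(-5\right) f = 10 f$)
$M{\left(O,d \right)} = 28$ ($M{\left(O,d \right)} = 9 - \left(10 \left(-4\right) + 21\right) = 9 - \left(-40 + 21\right) = 9 - -19 = 9 + 19 = 28$)
$M{\left(-194,-7 \right)} + \frac{1}{l - 22553} = 28 + \frac{1}{10763 - 22553} = 28 + \frac{1}{-11790} = 28 - \frac{1}{11790} = \frac{330119}{11790}$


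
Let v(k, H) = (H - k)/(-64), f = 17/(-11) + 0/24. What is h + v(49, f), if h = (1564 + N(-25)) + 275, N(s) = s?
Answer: 319403/176 ≈ 1814.8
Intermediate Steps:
f = -17/11 (f = 17*(-1/11) + 0*(1/24) = -17/11 + 0 = -17/11 ≈ -1.5455)
v(k, H) = -H/64 + k/64 (v(k, H) = (H - k)*(-1/64) = -H/64 + k/64)
h = 1814 (h = (1564 - 25) + 275 = 1539 + 275 = 1814)
h + v(49, f) = 1814 + (-1/64*(-17/11) + (1/64)*49) = 1814 + (17/704 + 49/64) = 1814 + 139/176 = 319403/176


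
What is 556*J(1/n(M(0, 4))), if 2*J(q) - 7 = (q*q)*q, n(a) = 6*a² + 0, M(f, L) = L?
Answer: 860848267/442368 ≈ 1946.0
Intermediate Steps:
n(a) = 6*a²
J(q) = 7/2 + q³/2 (J(q) = 7/2 + ((q*q)*q)/2 = 7/2 + (q²*q)/2 = 7/2 + q³/2)
556*J(1/n(M(0, 4))) = 556*(7/2 + (1/(6*4²))³/2) = 556*(7/2 + (1/(6*16))³/2) = 556*(7/2 + (1/96)³/2) = 556*(7/2 + (½)*(1/884736)) = 556*(7/2 + 1/1769472) = 556*(6193153/1769472) = 860848267/442368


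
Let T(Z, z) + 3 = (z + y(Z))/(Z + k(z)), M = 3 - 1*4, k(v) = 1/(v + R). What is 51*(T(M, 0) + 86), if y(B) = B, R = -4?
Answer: 21369/5 ≈ 4273.8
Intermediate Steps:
k(v) = 1/(-4 + v) (k(v) = 1/(v - 4) = 1/(-4 + v))
M = -1 (M = 3 - 4 = -1)
T(Z, z) = -3 + (Z + z)/(Z + 1/(-4 + z)) (T(Z, z) = -3 + (z + Z)/(Z + 1/(-4 + z)) = -3 + (Z + z)/(Z + 1/(-4 + z)))
51*(T(M, 0) + 86) = 51*((-3 + (-4 + 0)*(0 - 2*(-1)))/(1 - (-4 + 0)) + 86) = 51*((-3 - 4*(0 + 2))/(1 - 1*(-4)) + 86) = 51*((-3 - 4*2)/(1 + 4) + 86) = 51*((-3 - 8)/5 + 86) = 51*((1/5)*(-11) + 86) = 51*(-11/5 + 86) = 51*(419/5) = 21369/5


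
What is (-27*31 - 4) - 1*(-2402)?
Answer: 1561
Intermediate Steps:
(-27*31 - 4) - 1*(-2402) = (-837 - 4) + 2402 = -841 + 2402 = 1561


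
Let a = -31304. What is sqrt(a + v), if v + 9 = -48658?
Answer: I*sqrt(79971) ≈ 282.79*I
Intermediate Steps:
v = -48667 (v = -9 - 48658 = -48667)
sqrt(a + v) = sqrt(-31304 - 48667) = sqrt(-79971) = I*sqrt(79971)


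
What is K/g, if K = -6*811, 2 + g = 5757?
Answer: -4866/5755 ≈ -0.84553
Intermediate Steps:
g = 5755 (g = -2 + 5757 = 5755)
K = -4866
K/g = -4866/5755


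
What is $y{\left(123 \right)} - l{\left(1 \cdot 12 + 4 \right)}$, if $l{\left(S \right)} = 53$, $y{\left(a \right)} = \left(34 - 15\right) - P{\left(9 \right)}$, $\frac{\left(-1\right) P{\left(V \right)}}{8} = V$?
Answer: $38$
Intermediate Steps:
$P{\left(V \right)} = - 8 V$
$y{\left(a \right)} = 91$ ($y{\left(a \right)} = \left(34 - 15\right) - \left(-8\right) 9 = \left(34 - 15\right) - -72 = 19 + 72 = 91$)
$y{\left(123 \right)} - l{\left(1 \cdot 12 + 4 \right)} = 91 - 53 = 38$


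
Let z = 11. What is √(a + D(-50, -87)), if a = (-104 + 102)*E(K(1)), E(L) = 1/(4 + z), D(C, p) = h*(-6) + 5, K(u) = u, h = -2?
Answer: √3795/15 ≈ 4.1069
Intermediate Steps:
D(C, p) = 17 (D(C, p) = -2*(-6) + 5 = 12 + 5 = 17)
E(L) = 1/15 (E(L) = 1/(4 + 11) = 1/15)
a = -2/15 (a = (-104 + 102)*(1/15) = -2*1/15 = -2/15 ≈ -0.13333)
√(a + D(-50, -87)) = √(-2/15 + 17) = √(253/15) = √3795/15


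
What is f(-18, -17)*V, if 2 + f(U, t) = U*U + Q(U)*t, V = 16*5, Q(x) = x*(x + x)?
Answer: -855520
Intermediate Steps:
Q(x) = 2*x² (Q(x) = x*(2*x) = 2*x²)
V = 80
f(U, t) = -2 + U² + 2*t*U² (f(U, t) = -2 + (U*U + (2*U²)*t) = -2 + (U² + 2*t*U²) = -2 + U² + 2*t*U²)
f(-18, -17)*V = (-2 + (-18)² + 2*(-17)*(-18)²)*80 = (-2 + 324 + 2*(-17)*324)*80 = (-2 + 324 - 11016)*80 = -10694*80 = -855520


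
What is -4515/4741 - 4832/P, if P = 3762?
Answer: -164851/73701 ≈ -2.2368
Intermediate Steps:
-4515/4741 - 4832/P = -4515/4741 - 4832/3762 = -4515*1/4741 - 4832*1/3762 = -4515/4741 - 2416/1881 = -164851/73701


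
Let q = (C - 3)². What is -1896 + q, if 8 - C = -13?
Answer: -1572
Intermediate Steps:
C = 21 (C = 8 - 1*(-13) = 8 + 13 = 21)
q = 324 (q = (21 - 3)² = 18² = 324)
-1896 + q = -1896 + 324 = -1572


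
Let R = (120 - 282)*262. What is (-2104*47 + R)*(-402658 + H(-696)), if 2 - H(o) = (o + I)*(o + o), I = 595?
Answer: 76778326336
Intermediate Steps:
H(o) = 2 - 2*o*(595 + o) (H(o) = 2 - (o + 595)*(o + o) = 2 - (595 + o)*2*o = 2 - 2*o*(595 + o))
R = -42444 (R = -162*262 = -42444)
(-2104*47 + R)*(-402658 + H(-696)) = (-2104*47 - 42444)*(-402658 + (2 - 1190*(-696) - 2*(-696)²)) = (-98888 - 42444)*(-402658 + (2 + 828240 - 2*484416)) = -141332*(-402658 + (2 + 828240 - 968832)) = -141332*(-402658 - 140590) = -141332*(-543248) = 76778326336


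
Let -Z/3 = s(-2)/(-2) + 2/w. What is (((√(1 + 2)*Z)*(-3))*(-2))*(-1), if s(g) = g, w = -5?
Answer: 54*√3/5 ≈ 18.706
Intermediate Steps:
Z = -9/5 (Z = -3*(-2/(-2) + 2/(-5)) = -3*(-2*(-½) + 2*(-⅕)) = -3*(1 - ⅖) = -3*⅗ = -9/5 ≈ -1.8000)
(((√(1 + 2)*Z)*(-3))*(-2))*(-1) = (((√(1 + 2)*(-9/5))*(-3))*(-2))*(-1) = (((√3*(-9/5))*(-3))*(-2))*(-1) = ((-9*√3/5*(-3))*(-2))*(-1) = ((27*√3/5)*(-2))*(-1) = -54*√3/5*(-1) = 54*√3/5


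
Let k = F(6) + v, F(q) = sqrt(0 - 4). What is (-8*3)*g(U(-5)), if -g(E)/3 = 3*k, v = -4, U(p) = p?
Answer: -864 + 432*I ≈ -864.0 + 432.0*I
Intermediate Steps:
F(q) = 2*I (F(q) = sqrt(-4) = 2*I)
k = -4 + 2*I (k = 2*I - 4 = -4 + 2*I ≈ -4.0 + 2.0*I)
g(E) = 36 - 18*I (g(E) = -9*(-4 + 2*I) = -3*(-12 + 6*I) = 36 - 18*I)
(-8*3)*g(U(-5)) = (-8*3)*(36 - 18*I) = -24*(36 - 18*I) = -864 + 432*I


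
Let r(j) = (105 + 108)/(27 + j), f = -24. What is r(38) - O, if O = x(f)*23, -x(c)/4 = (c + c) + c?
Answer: -430347/65 ≈ -6620.7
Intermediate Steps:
x(c) = -12*c (x(c) = -4*((c + c) + c) = -4*(2*c + c) = -12*c)
r(j) = 213/(27 + j)
O = 6624 (O = -12*(-24)*23 = 288*23 = 6624)
r(38) - O = 213/(27 + 38) - 1*6624 = 213/65 - 6624 = -430347/65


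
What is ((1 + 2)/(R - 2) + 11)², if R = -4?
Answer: 441/4 ≈ 110.25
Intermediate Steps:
((1 + 2)/(R - 2) + 11)² = ((1 + 2)/(-4 - 2) + 11)² = (3/(-6) + 11)² = (3*(-⅙) + 11)² = (-½ + 11)² = (21/2)² = 441/4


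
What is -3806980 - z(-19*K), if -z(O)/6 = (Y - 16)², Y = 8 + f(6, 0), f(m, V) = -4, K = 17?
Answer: -3806116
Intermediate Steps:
Y = 4 (Y = 8 - 4 = 4)
z(O) = -864 (z(O) = -6*(4 - 16)² = -6*(-12)² = -6*144 = -864)
-3806980 - z(-19*K) = -3806980 - 1*(-864) = -3806980 + 864 = -3806116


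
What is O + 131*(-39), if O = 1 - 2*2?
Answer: -5112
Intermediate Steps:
O = -3 (O = 1 - 4 = -3)
O + 131*(-39) = -3 + 131*(-39) = -3 - 5109 = -5112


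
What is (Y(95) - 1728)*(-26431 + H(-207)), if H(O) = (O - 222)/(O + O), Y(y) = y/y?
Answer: 6298947545/138 ≈ 4.5645e+7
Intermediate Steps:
Y(y) = 1
H(O) = (-222 + O)/(2*O) (H(O) = (-222 + O)/((2*O)) = (-222 + O)*(1/(2*O)) = (-222 + O)/(2*O))
(Y(95) - 1728)*(-26431 + H(-207)) = (1 - 1728)*(-26431 + (½)*(-222 - 207)/(-207)) = -1727*(-26431 + (½)*(-1/207)*(-429)) = -1727*(-26431 + 143/138) = -1727*(-3647335/138) = 6298947545/138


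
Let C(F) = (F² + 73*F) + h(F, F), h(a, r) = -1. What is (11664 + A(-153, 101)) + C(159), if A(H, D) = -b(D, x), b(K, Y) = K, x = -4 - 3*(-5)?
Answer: 48450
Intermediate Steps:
x = 11 (x = -4 + 15 = 11)
A(H, D) = -D
C(F) = -1 + F² + 73*F (C(F) = (F² + 73*F) - 1 = -1 + F² + 73*F)
(11664 + A(-153, 101)) + C(159) = (11664 - 1*101) + (-1 + 159² + 73*159) = (11664 - 101) + (-1 + 25281 + 11607) = 11563 + 36887 = 48450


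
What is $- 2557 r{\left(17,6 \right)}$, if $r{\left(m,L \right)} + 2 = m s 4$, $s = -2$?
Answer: $352866$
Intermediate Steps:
$r{\left(m,L \right)} = -2 - 8 m$ ($r{\left(m,L \right)} = -2 + m \left(-2\right) 4 = -2 + - 2 m 4 = -2 - 8 m$)
$- 2557 r{\left(17,6 \right)} = - 2557 \left(-2 - 136\right) = \left(-2557\right) \left(-138\right) = 352866$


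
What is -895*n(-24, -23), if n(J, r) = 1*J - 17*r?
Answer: -328465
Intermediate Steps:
n(J, r) = J - 17*r
-895*n(-24, -23) = -895*(-24 - 17*(-23)) = -895*(-24 + 391) = -895*367 = -328465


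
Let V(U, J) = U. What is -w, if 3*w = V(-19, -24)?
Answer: 19/3 ≈ 6.3333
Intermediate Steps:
w = -19/3 (w = (⅓)*(-19) = -19/3 ≈ -6.3333)
-w = -1*(-19/3) = 19/3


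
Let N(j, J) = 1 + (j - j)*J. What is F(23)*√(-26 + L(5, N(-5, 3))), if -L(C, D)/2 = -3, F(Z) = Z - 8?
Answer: 30*I*√5 ≈ 67.082*I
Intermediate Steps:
F(Z) = -8 + Z
N(j, J) = 1 (N(j, J) = 1 + 0*J = 1 + 0 = 1)
L(C, D) = 6 (L(C, D) = -2*(-3) = 6)
F(23)*√(-26 + L(5, N(-5, 3))) = (-8 + 23)*√(-26 + 6) = 15*√(-20) = 15*(2*I*√5) = 30*I*√5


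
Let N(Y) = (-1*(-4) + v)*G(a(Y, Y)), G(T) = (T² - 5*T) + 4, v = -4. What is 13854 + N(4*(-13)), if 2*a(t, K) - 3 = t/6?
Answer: 13854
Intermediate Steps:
a(t, K) = 3/2 + t/12 (a(t, K) = 3/2 + (t/6)/2 = 3/2 + t/12)
G(T) = 4 + T² - 5*T
N(Y) = 0 (N(Y) = (-1*(-4) - 4)*(4 + (3/2 + Y/12)² - 5*(3/2 + Y/12)) = (4 - 4)*(4 + (3/2 + Y/12)² + (-15/2 - 5*Y/12)) = 0*(-7/2 + (3/2 + Y/12)² - 5*Y/12) = 0)
13854 + N(4*(-13)) = 13854 + 0 = 13854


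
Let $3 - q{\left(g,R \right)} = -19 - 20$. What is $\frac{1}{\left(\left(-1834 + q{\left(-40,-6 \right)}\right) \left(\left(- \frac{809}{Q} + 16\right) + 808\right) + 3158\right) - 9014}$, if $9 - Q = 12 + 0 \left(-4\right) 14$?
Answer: $- \frac{3}{5897120} \approx -5.0872 \cdot 10^{-7}$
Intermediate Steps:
$q{\left(g,R \right)} = 42$ ($q{\left(g,R \right)} = 3 - \left(-19 - 20\right) = 3 - -39 = 3 + 39 = 42$)
$Q = -3$ ($Q = 9 - \left(12 + 0 \left(-4\right) 14\right) = 9 - \left(12 + 0 \cdot 14\right) = 9 - \left(12 + 0\right) = 9 - 12 = -3$)
$\frac{1}{\left(\left(-1834 + q{\left(-40,-6 \right)}\right) \left(\left(- \frac{809}{Q} + 16\right) + 808\right) + 3158\right) - 9014} = \frac{1}{\left(\left(-1834 + 42\right) \left(\left(- \frac{809}{-3} + 16\right) + 808\right) + 3158\right) - 9014} = \frac{1}{\left(- 1792 \left(\left(\left(-809\right) \left(- \frac{1}{3}\right) + 16\right) + 808\right) + 3158\right) - 9014} = \frac{1}{\left(- 1792 \left(\left(\frac{809}{3} + 16\right) + 808\right) + 3158\right) - 9014} = \frac{1}{\left(- 1792 \left(\frac{857}{3} + 808\right) + 3158\right) - 9014} = \frac{1}{\left(\left(-1792\right) \frac{3281}{3} + 3158\right) - 9014} = \frac{1}{\left(- \frac{5879552}{3} + 3158\right) - 9014} = \frac{1}{- \frac{5870078}{3} - 9014} = \frac{1}{- \frac{5897120}{3}} = - \frac{3}{5897120}$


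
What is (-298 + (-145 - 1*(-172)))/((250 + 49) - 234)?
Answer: -271/65 ≈ -4.1692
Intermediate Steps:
(-298 + (-145 - 1*(-172)))/((250 + 49) - 234) = (-298 + (-145 + 172))/(299 - 234) = (-298 + 27)/65 = -271*1/65 = -271/65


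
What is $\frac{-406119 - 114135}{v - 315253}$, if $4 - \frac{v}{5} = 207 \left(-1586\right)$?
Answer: $- \frac{520254}{1326277} \approx -0.39227$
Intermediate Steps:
$v = 1641530$ ($v = 20 - 5 \cdot 207 \left(-1586\right) = 20 - -1641510 = 20 + 1641510 = 1641530$)
$\frac{-406119 - 114135}{v - 315253} = \frac{-406119 - 114135}{1641530 - 315253} = - \frac{520254}{1326277}$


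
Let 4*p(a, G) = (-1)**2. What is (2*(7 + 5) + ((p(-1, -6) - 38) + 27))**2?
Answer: 2809/16 ≈ 175.56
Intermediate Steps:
p(a, G) = 1/4 (p(a, G) = (1/4)*(-1)**2 = (1/4)*1 = 1/4)
(2*(7 + 5) + ((p(-1, -6) - 38) + 27))**2 = (2*(7 + 5) + ((1/4 - 38) + 27))**2 = (2*12 + (-151/4 + 27))**2 = (24 - 43/4)**2 = (53/4)**2 = 2809/16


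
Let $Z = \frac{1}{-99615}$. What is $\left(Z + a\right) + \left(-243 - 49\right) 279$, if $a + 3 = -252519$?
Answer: $- \frac{33270413851}{99615} \approx -3.3399 \cdot 10^{5}$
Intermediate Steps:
$a = -252522$ ($a = -3 - 252519 = -252522$)
$Z = - \frac{1}{99615} \approx -1.0039 \cdot 10^{-5}$
$\left(Z + a\right) + \left(-243 - 49\right) 279 = \left(- \frac{1}{99615} - 252522\right) + \left(-243 - 49\right) 279 = - \frac{25154979031}{99615} - 81468 = - \frac{33270413851}{99615}$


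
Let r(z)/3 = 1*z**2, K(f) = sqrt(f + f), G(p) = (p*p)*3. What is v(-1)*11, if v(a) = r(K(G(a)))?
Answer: 198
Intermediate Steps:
G(p) = 3*p**2 (G(p) = p**2*3 = 3*p**2)
K(f) = sqrt(2)*sqrt(f) (K(f) = sqrt(2*f) = sqrt(2)*sqrt(f))
r(z) = 3*z**2 (r(z) = 3*(1*z**2) = 3*z**2)
v(a) = 18*a**2 (v(a) = 3*(sqrt(2)*sqrt(3*a**2))**2 = 3*(sqrt(2)*(sqrt(3)*sqrt(a**2)))**2 = 3*(sqrt(6)*sqrt(a**2))**2 = 3*(6*a**2) = 18*a**2)
v(-1)*11 = (18*(-1)**2)*11 = (18*1)*11 = 18*11 = 198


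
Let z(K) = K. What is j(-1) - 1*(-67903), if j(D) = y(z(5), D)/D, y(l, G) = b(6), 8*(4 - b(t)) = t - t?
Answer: 67899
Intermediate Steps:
b(t) = 4 (b(t) = 4 - (t - t)/8 = 4 - ⅛*0 = 4 + 0 = 4)
y(l, G) = 4
j(D) = 4/D
j(-1) - 1*(-67903) = 4/(-1) - 1*(-67903) = 4*(-1) + 67903 = -4 + 67903 = 67899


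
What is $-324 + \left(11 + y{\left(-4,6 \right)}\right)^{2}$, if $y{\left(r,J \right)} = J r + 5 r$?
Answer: $765$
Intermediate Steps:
$y{\left(r,J \right)} = 5 r + J r$
$-324 + \left(11 + y{\left(-4,6 \right)}\right)^{2} = -324 + \left(11 - 4 \left(5 + 6\right)\right)^{2} = -324 + \left(11 - 44\right)^{2} = -324 + \left(-33\right)^{2} = -324 + 1089 = 765$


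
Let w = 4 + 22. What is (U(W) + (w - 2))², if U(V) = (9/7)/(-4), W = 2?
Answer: 439569/784 ≈ 560.67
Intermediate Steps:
w = 26
U(V) = -9/28 (U(V) = (9*(⅐))*(-¼) = (9/7)*(-¼) = -9/28)
(U(W) + (w - 2))² = (-9/28 + (26 - 2))² = (-9/28 + 24)² = (663/28)² = 439569/784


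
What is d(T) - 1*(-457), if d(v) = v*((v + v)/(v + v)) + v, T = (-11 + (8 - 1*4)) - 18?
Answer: 407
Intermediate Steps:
T = -25 (T = (-11 + (8 - 4)) - 18 = (-11 + 4) - 18 = -7 - 18 = -25)
d(v) = 2*v (d(v) = v*((2*v)/((2*v))) + v = v*((2*v)*(1/(2*v))) + v = v*1 + v = v + v = 2*v)
d(T) - 1*(-457) = 2*(-25) - 1*(-457) = -50 + 457 = 407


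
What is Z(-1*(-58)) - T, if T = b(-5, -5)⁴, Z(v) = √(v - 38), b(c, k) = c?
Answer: -625 + 2*√5 ≈ -620.53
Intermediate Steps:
Z(v) = √(-38 + v)
T = 625 (T = (-5)⁴ = 625)
Z(-1*(-58)) - T = √(-38 - 1*(-58)) - 1*625 = √(-38 + 58) - 625 = √20 - 625 = 2*√5 - 625 = -625 + 2*√5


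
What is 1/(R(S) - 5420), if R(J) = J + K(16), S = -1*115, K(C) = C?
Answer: -1/5519 ≈ -0.00018119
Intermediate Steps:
S = -115
R(J) = 16 + J (R(J) = J + 16 = 16 + J)
1/(R(S) - 5420) = 1/((16 - 115) - 5420) = 1/(-99 - 5420) = 1/(-5519) = -1/5519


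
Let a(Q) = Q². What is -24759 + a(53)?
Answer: -21950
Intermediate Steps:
-24759 + a(53) = -24759 + 53² = -24759 + 2809 = -21950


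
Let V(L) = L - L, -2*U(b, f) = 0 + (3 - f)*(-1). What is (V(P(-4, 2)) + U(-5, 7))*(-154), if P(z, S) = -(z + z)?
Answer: 308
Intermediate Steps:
U(b, f) = 3/2 - f/2 (U(b, f) = -(0 + (3 - f)*(-1))/2 = -(0 + (-3 + f))/2 = -(-3 + f)/2 = 3/2 - f/2)
P(z, S) = -2*z
V(L) = 0
(V(P(-4, 2)) + U(-5, 7))*(-154) = (0 + (3/2 - ½*7))*(-154) = (0 + (3/2 - 7/2))*(-154) = (0 - 2)*(-154) = -2*(-154) = 308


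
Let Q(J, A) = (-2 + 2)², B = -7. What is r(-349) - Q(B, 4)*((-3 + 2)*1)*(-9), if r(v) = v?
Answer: -349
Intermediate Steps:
Q(J, A) = 0 (Q(J, A) = 0² = 0)
r(-349) - Q(B, 4)*((-3 + 2)*1)*(-9) = -349 - 0*((-3 + 2)*1)*(-9) = -349 - 0*(-1*1)*(-9) = -349 - 0*(-1)*(-9) = -349 - 0*(-9) = -349 - 1*0 = -349 + 0 = -349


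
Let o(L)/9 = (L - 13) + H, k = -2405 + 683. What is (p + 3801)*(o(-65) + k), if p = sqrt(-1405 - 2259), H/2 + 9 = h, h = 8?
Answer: -9282042 - 9768*I*sqrt(229) ≈ -9.282e+6 - 1.4782e+5*I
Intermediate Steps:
H = -2 (H = -18 + 2*8 = -18 + 16 = -2)
k = -1722
p = 4*I*sqrt(229) (p = sqrt(-3664) = 4*I*sqrt(229) ≈ 60.531*I)
o(L) = -135 + 9*L (o(L) = 9*((L - 13) - 2) = 9*((-13 + L) - 2) = 9*(-15 + L) = -135 + 9*L)
(p + 3801)*(o(-65) + k) = (4*I*sqrt(229) + 3801)*((-135 + 9*(-65)) - 1722) = (3801 + 4*I*sqrt(229))*((-135 - 585) - 1722) = (3801 + 4*I*sqrt(229))*(-720 - 1722) = (3801 + 4*I*sqrt(229))*(-2442) = -9282042 - 9768*I*sqrt(229)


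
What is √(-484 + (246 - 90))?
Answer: 2*I*√82 ≈ 18.111*I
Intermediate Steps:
√(-484 + (246 - 90)) = √(-484 + 156) = √(-328) = 2*I*√82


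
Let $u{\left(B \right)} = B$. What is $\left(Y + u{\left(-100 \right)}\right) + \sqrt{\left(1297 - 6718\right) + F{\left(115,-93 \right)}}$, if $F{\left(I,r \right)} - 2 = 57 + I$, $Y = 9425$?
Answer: $9325 + 3 i \sqrt{583} \approx 9325.0 + 72.436 i$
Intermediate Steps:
$F{\left(I,r \right)} = 59 + I$ ($F{\left(I,r \right)} = 2 + \left(57 + I\right) = 59 + I$)
$\left(Y + u{\left(-100 \right)}\right) + \sqrt{\left(1297 - 6718\right) + F{\left(115,-93 \right)}} = \left(9425 - 100\right) + \sqrt{\left(1297 - 6718\right) + \left(59 + 115\right)} = 9325 + \sqrt{\left(1297 - 6718\right) + 174} = 9325 + \sqrt{-5421 + 174} = 9325 + \sqrt{-5247} = 9325 + 3 i \sqrt{583}$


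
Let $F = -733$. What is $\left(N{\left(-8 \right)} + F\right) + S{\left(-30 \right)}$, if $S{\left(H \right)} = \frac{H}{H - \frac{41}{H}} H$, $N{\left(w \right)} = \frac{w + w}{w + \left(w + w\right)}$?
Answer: $- \frac{1968223}{2577} \approx -763.77$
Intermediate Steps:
$N{\left(w \right)} = \frac{2}{3}$ ($N{\left(w \right)} = \frac{2 w}{w + 2 w} = \frac{2 w}{3 w} = 2 w \frac{1}{3 w} = \frac{2}{3}$)
$S{\left(H \right)} = \frac{H^{2}}{H - \frac{41}{H}}$ ($S{\left(H \right)} = \frac{H}{H - \frac{41}{H}} H = \frac{H^{2}}{H - \frac{41}{H}}$)
$\left(N{\left(-8 \right)} + F\right) + S{\left(-30 \right)} = \left(\frac{2}{3} - 733\right) + \frac{\left(-30\right)^{3}}{-41 + \left(-30\right)^{2}} = - \frac{2197}{3} - \frac{27000}{-41 + 900} = - \frac{2197}{3} - \frac{27000}{859} = - \frac{1968223}{2577}$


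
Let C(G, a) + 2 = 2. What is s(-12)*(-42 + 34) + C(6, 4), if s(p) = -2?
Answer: 16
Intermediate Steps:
C(G, a) = 0 (C(G, a) = -2 + 2 = 0)
s(-12)*(-42 + 34) + C(6, 4) = -2*(-42 + 34) + 0 = -2*(-8) + 0 = 16 + 0 = 16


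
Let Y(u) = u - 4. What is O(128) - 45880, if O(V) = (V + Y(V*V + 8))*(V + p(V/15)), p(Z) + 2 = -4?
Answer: 1969072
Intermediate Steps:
Y(u) = -4 + u
p(Z) = -6 (p(Z) = -2 - 4 = -6)
O(V) = (-6 + V)*(4 + V + V²) (O(V) = (V + (-4 + (V*V + 8)))*(V - 6) = (V + (-4 + (V² + 8)))*(-6 + V) = (V + (-4 + (8 + V²)))*(-6 + V) = (V + (4 + V²))*(-6 + V) = (4 + V + V²)*(-6 + V) = (-6 + V)*(4 + V + V²))
O(128) - 45880 = (-24 + 128³ - 5*128² - 2*128) - 45880 = (-24 + 2097152 - 5*16384 - 256) - 45880 = (-24 + 2097152 - 81920 - 256) - 45880 = 2014952 - 45880 = 1969072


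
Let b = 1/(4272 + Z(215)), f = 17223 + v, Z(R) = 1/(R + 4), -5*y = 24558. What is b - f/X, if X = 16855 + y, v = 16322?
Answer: -156905232502/55869373973 ≈ -2.8084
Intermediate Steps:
y = -24558/5 (y = -⅕*24558 = -24558/5 ≈ -4911.6)
Z(R) = 1/(4 + R)
X = 59717/5 (X = 16855 - 24558/5 = 59717/5 ≈ 11943.)
f = 33545 (f = 17223 + 16322 = 33545)
b = 219/935569 (b = 1/(4272 + 1/(4 + 215)) = 1/(4272 + 1/219) = 1/(935569/219) = 219/935569 ≈ 0.00023408)
b - f/X = 219/935569 - 33545/59717/5 = 219/935569 - 33545*5/59717 = 219/935569 - 1*167725/59717 = 219/935569 - 167725/59717 = -156905232502/55869373973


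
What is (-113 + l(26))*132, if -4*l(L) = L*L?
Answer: -37224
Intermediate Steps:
l(L) = -L²/4 (l(L) = -L*L/4 = -L²/4)
(-113 + l(26))*132 = (-113 - ¼*26²)*132 = (-113 - ¼*676)*132 = (-113 - 169)*132 = -282*132 = -37224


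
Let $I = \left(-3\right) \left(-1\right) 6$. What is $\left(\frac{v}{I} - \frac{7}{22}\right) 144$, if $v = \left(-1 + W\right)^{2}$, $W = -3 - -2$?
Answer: $- \frac{152}{11} \approx -13.818$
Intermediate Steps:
$W = -1$ ($W = -3 + 2 = -1$)
$v = 4$ ($v = \left(-1 - 1\right)^{2} = \left(-2\right)^{2} = 4$)
$I = 18$ ($I = 3 \cdot 6 = 18$)
$\left(\frac{v}{I} - \frac{7}{22}\right) 144 = \left(\frac{4}{18} - \frac{7}{22}\right) 144 = \left(4 \cdot \frac{1}{18} - \frac{7}{22}\right) 144 = \left(\frac{2}{9} - \frac{7}{22}\right) 144 = \left(- \frac{19}{198}\right) 144 = - \frac{152}{11}$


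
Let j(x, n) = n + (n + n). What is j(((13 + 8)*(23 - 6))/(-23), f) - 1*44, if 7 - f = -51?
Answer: 130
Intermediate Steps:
f = 58 (f = 7 - 1*(-51) = 7 + 51 = 58)
j(x, n) = 3*n (j(x, n) = n + 2*n = 3*n)
j(((13 + 8)*(23 - 6))/(-23), f) - 1*44 = 3*58 - 1*44 = 174 - 44 = 130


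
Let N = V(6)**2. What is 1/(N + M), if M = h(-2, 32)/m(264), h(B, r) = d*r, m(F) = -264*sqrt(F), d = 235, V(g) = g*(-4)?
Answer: 10349856/5961461831 + 7755*sqrt(66)/11922923662 ≈ 0.0017414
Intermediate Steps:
V(g) = -4*g
N = 576 (N = (-4*6)**2 = (-24)**2 = 576)
h(B, r) = 235*r
M = -235*sqrt(66)/1089 (M = (235*32)/((-528*sqrt(66))) = 7520/((-528*sqrt(66))) = 7520*(-sqrt(66)/34848) = -235*sqrt(66)/1089 ≈ -1.7531)
1/(N + M) = 1/(576 - 235*sqrt(66)/1089)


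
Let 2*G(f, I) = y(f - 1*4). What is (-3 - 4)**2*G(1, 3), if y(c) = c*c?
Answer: 441/2 ≈ 220.50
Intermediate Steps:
y(c) = c**2
G(f, I) = (-4 + f)**2/2 (G(f, I) = (f - 1*4)**2/2 = (f - 4)**2/2 = (-4 + f)**2/2)
(-3 - 4)**2*G(1, 3) = (-3 - 4)**2*((-4 + 1)**2/2) = (-7)**2*((1/2)*(-3)**2) = 49*((1/2)*9) = 49*(9/2) = 441/2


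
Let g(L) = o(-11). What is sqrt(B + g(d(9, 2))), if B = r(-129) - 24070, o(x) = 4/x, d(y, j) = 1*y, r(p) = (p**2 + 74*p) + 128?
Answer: I*sqrt(2038531)/11 ≈ 129.8*I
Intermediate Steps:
r(p) = 128 + p**2 + 74*p
d(y, j) = y
g(L) = -4/11 (g(L) = 4/(-11) = 4*(-1/11) = -4/11)
B = -16847 (B = (128 + (-129)**2 + 74*(-129)) - 24070 = (128 + 16641 - 9546) - 24070 = 7223 - 24070 = -16847)
sqrt(B + g(d(9, 2))) = sqrt(-16847 - 4/11) = sqrt(-185321/11) = I*sqrt(2038531)/11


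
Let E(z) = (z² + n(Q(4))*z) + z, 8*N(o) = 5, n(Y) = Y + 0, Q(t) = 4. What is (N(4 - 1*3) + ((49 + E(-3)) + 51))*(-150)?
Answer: -56775/4 ≈ -14194.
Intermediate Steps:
n(Y) = Y
N(o) = 5/8 (N(o) = (⅛)*5 = 5/8)
E(z) = z² + 5*z (E(z) = (z² + 4*z) + z = z² + 5*z)
(N(4 - 1*3) + ((49 + E(-3)) + 51))*(-150) = (5/8 + ((49 - 3*(5 - 3)) + 51))*(-150) = (5/8 + ((49 - 3*2) + 51))*(-150) = (5/8 + ((49 - 6) + 51))*(-150) = (5/8 + (43 + 51))*(-150) = (5/8 + 94)*(-150) = (757/8)*(-150) = -56775/4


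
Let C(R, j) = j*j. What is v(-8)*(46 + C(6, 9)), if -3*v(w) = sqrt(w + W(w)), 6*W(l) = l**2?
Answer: -254*sqrt(6)/9 ≈ -69.130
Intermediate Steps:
W(l) = l**2/6
C(R, j) = j**2
v(w) = -sqrt(w + w**2/6)/3
v(-8)*(46 + C(6, 9)) = (-sqrt(6)*sqrt(-8*(6 - 8))/18)*(46 + 9**2) = (-sqrt(6)*sqrt(-8*(-2))/18)*(46 + 81) = -sqrt(6)*sqrt(16)/18*127 = -1/18*sqrt(6)*4*127 = -2*sqrt(6)/9*127 = -254*sqrt(6)/9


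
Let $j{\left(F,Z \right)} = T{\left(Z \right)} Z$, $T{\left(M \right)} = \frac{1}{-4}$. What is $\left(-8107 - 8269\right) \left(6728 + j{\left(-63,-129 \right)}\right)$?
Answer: $-110705854$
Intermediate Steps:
$T{\left(M \right)} = - \frac{1}{4}$
$j{\left(F,Z \right)} = - \frac{Z}{4}$
$\left(-8107 - 8269\right) \left(6728 + j{\left(-63,-129 \right)}\right) = \left(-8107 - 8269\right) \left(6728 - - \frac{129}{4}\right) = - 16376 \left(6728 + \frac{129}{4}\right) = \left(-16376\right) \frac{27041}{4} = -110705854$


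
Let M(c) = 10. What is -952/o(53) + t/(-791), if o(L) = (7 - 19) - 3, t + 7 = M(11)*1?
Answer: 752987/11865 ≈ 63.463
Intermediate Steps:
t = 3 (t = -7 + 10*1 = -7 + 10 = 3)
o(L) = -15 (o(L) = -12 - 3 = -15)
-952/o(53) + t/(-791) = -952/(-15) + 3/(-791) = -952*(-1/15) + 3*(-1/791) = 952/15 - 3/791 = 752987/11865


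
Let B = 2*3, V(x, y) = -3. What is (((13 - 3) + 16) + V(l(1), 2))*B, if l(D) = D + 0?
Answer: 138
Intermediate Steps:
l(D) = D
B = 6
(((13 - 3) + 16) + V(l(1), 2))*B = (((13 - 3) + 16) - 3)*6 = ((10 + 16) - 3)*6 = (26 - 3)*6 = 23*6 = 138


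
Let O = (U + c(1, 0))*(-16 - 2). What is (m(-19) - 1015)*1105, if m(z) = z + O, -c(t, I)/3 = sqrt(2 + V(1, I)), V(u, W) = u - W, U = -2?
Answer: -1102790 + 59670*sqrt(3) ≈ -9.9944e+5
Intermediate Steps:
c(t, I) = -3*sqrt(3 - I) (c(t, I) = -3*sqrt(2 + (1 - I)) = -3*sqrt(3 - I))
O = 36 + 54*sqrt(3) (O = (-2 - 3*sqrt(3 - 1*0))*(-16 - 2) = (-2 - 3*sqrt(3 + 0))*(-18) = (-2 - 3*sqrt(3))*(-18) = 36 + 54*sqrt(3) ≈ 129.53)
m(z) = 36 + z + 54*sqrt(3) (m(z) = z + (36 + 54*sqrt(3)) = 36 + z + 54*sqrt(3))
(m(-19) - 1015)*1105 = ((36 - 19 + 54*sqrt(3)) - 1015)*1105 = ((17 + 54*sqrt(3)) - 1015)*1105 = (-998 + 54*sqrt(3))*1105 = -1102790 + 59670*sqrt(3)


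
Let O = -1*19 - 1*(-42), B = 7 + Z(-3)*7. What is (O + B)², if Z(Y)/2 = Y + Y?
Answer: 2916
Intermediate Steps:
Z(Y) = 4*Y (Z(Y) = 2*(Y + Y) = 2*(2*Y) = 4*Y)
B = -77 (B = 7 + (4*(-3))*7 = 7 - 12*7 = 7 - 84 = -77)
O = 23 (O = -19 + 42 = 23)
(O + B)² = (23 - 77)² = (-54)² = 2916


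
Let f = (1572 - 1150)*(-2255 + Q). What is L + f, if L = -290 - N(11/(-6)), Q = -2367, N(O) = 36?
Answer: -1950810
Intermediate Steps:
L = -326 (L = -290 - 1*36 = -290 - 36 = -326)
f = -1950484 (f = (1572 - 1150)*(-2255 - 2367) = 422*(-4622) = -1950484)
L + f = -326 - 1950484 = -1950810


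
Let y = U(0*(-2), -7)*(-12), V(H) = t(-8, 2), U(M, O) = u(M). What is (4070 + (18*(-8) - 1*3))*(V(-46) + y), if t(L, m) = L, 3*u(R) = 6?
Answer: -125536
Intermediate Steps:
u(R) = 2 (u(R) = (⅓)*6 = 2)
U(M, O) = 2
V(H) = -8
y = -24 (y = 2*(-12) = -24)
(4070 + (18*(-8) - 1*3))*(V(-46) + y) = (4070 + (18*(-8) - 1*3))*(-8 - 24) = (4070 + (-144 - 3))*(-32) = (4070 - 147)*(-32) = 3923*(-32) = -125536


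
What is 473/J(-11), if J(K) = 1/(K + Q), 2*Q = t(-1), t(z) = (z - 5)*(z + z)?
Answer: -2365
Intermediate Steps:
t(z) = 2*z*(-5 + z) (t(z) = (-5 + z)*(2*z) = 2*z*(-5 + z))
Q = 6 (Q = (2*(-1)*(-5 - 1))/2 = (2*(-1)*(-6))/2 = (1/2)*12 = 6)
J(K) = 1/(6 + K) (J(K) = 1/(K + 6) = 1/(6 + K))
473/J(-11) = 473/(1/(6 - 11)) = 473/(1/(-5)) = 473/(-1/5) = 473*(-5) = -2365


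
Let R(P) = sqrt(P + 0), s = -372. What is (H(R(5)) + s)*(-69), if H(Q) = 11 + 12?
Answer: 24081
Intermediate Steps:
R(P) = sqrt(P)
H(Q) = 23
(H(R(5)) + s)*(-69) = (23 - 372)*(-69) = -349*(-69) = 24081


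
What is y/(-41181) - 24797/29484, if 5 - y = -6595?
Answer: -57893317/57818124 ≈ -1.0013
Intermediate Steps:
y = 6600 (y = 5 - 1*(-6595) = 5 + 6595 = 6600)
y/(-41181) - 24797/29484 = 6600/(-41181) - 24797/29484 = 6600*(-1/41181) - 24797*1/29484 = -2200/13727 - 24797/29484 = -57893317/57818124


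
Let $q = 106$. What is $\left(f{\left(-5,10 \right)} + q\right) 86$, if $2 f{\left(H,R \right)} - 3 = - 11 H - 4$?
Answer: $11438$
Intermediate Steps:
$f{\left(H,R \right)} = - \frac{1}{2} - \frac{11 H}{2}$ ($f{\left(H,R \right)} = \frac{3}{2} + \frac{- 11 H - 4}{2} = \frac{3}{2} + \frac{-4 - 11 H}{2} = \frac{3}{2} - \left(2 + \frac{11 H}{2}\right) = - \frac{1}{2} - \frac{11 H}{2}$)
$\left(f{\left(-5,10 \right)} + q\right) 86 = \left(\left(- \frac{1}{2} - - \frac{55}{2}\right) + 106\right) 86 = \left(\left(- \frac{1}{2} + \frac{55}{2}\right) + 106\right) 86 = \left(27 + 106\right) 86 = 133 \cdot 86 = 11438$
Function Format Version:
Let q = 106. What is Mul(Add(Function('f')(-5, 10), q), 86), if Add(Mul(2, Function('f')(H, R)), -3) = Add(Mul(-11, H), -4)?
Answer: 11438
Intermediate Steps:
Function('f')(H, R) = Add(Rational(-1, 2), Mul(Rational(-11, 2), H)) (Function('f')(H, R) = Add(Rational(3, 2), Mul(Rational(1, 2), Add(Mul(-11, H), -4))) = Add(Rational(3, 2), Mul(Rational(1, 2), Add(-4, Mul(-11, H)))) = Add(Rational(3, 2), Add(-2, Mul(Rational(-11, 2), H))) = Add(Rational(-1, 2), Mul(Rational(-11, 2), H)))
Mul(Add(Function('f')(-5, 10), q), 86) = Mul(Add(Add(Rational(-1, 2), Mul(Rational(-11, 2), -5)), 106), 86) = Mul(Add(Add(Rational(-1, 2), Rational(55, 2)), 106), 86) = Mul(Add(27, 106), 86) = Mul(133, 86) = 11438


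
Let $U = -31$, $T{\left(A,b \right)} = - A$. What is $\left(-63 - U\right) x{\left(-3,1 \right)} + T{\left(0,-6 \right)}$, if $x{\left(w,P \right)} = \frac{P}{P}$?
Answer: $-32$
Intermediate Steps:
$x{\left(w,P \right)} = 1$
$\left(-63 - U\right) x{\left(-3,1 \right)} + T{\left(0,-6 \right)} = \left(-63 - -31\right) 1 - 0 = \left(-63 + 31\right) 1 + 0 = \left(-32\right) 1 + 0 = -32 + 0 = -32$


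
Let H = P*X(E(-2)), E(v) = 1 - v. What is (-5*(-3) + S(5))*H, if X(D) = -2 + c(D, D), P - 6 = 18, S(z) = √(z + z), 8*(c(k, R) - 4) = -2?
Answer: 630 + 42*√10 ≈ 762.82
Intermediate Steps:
c(k, R) = 15/4 (c(k, R) = 4 + (⅛)*(-2) = 4 - ¼ = 15/4)
S(z) = √2*√z (S(z) = √(2*z) = √2*√z)
P = 24 (P = 6 + 18 = 24)
X(D) = 7/4 (X(D) = -2 + 15/4 = 7/4)
H = 42 (H = 24*(7/4) = 42)
(-5*(-3) + S(5))*H = (-5*(-3) + √2*√5)*42 = (15 + √10)*42 = 630 + 42*√10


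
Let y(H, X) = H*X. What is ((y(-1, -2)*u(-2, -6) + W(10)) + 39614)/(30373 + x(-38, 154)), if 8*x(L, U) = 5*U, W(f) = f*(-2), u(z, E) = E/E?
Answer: 158384/121877 ≈ 1.2995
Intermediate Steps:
u(z, E) = 1
W(f) = -2*f
x(L, U) = 5*U/8 (x(L, U) = (5*U)/8 = 5*U/8)
((y(-1, -2)*u(-2, -6) + W(10)) + 39614)/(30373 + x(-38, 154)) = ((-1*(-2)*1 - 2*10) + 39614)/(30373 + (5/8)*154) = ((2*1 - 20) + 39614)/(30373 + 385/4) = ((2 - 20) + 39614)/(121877/4) = (-18 + 39614)*(4/121877) = 39596*(4/121877) = 158384/121877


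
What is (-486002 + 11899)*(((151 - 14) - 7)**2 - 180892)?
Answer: 77749099176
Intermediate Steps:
(-486002 + 11899)*(((151 - 14) - 7)**2 - 180892) = -474103*((137 - 7)**2 - 180892) = -474103*(130**2 - 180892) = -474103*(16900 - 180892) = -474103*(-163992) = 77749099176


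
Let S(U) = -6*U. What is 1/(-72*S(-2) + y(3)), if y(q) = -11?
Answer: -1/875 ≈ -0.0011429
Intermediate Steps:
1/(-72*S(-2) + y(3)) = 1/(-(-432)*(-2) - 11) = 1/(-72*12 - 11) = 1/(-864 - 11) = 1/(-875) = -1/875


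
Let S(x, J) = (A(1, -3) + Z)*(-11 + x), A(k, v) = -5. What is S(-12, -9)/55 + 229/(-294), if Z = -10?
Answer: 17767/3234 ≈ 5.4938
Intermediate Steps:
S(x, J) = 165 - 15*x (S(x, J) = (-5 - 10)*(-11 + x) = -15*(-11 + x) = 165 - 15*x)
S(-12, -9)/55 + 229/(-294) = (165 - 15*(-12))/55 + 229/(-294) = (165 + 180)*(1/55) + 229*(-1/294) = 345*(1/55) - 229/294 = 69/11 - 229/294 = 17767/3234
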